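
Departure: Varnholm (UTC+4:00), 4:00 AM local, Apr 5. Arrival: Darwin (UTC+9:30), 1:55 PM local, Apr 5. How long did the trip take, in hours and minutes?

Departure in UTC: 4:00 AM − 4:00 = 12:00 AM on Apr 5.
Arrival in UTC: 1:55 PM − 9:30 = 4:25 AM on Apr 5.
Elapsed = 4:25 AM − 12:00 AM = 4 hours 25 minutes.

4 hours 25 minutes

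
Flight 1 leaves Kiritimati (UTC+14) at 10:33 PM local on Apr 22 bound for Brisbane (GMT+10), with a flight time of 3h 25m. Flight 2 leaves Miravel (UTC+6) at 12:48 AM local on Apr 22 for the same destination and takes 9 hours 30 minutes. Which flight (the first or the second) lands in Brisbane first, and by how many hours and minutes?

Flight 1 in UTC: 10:33 PM − 14:00 = 8:33 AM on Apr 22.
+3 hours and 25 minutes → arrive 11:58 AM UTC on Apr 22.
Flight 2 in UTC: 12:48 AM − 6:00 = 6:48 PM on Apr 21.
+9 hours 30 minutes → arrive 4:18 AM UTC on Apr 22.
Flight 2 lands earlier by 7 hours 40 minutes.

the second, by 7 hours 40 minutes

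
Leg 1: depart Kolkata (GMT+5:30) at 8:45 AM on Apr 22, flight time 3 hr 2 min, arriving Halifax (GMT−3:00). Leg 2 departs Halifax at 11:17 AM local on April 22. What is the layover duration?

Convert departure to UTC: 8:45 AM − 5:30 = 3:15 AM UTC on Apr 22.
Add 3 hours 2 minutes flight time → 6:17 AM UTC.
Halifax is UTC−3:00, so local arrival = 6:17 AM − 3:00 = 3:17 AM on Apr 22.
Layover = 11:17 AM − 3:17 AM = 8 hours.

8 hours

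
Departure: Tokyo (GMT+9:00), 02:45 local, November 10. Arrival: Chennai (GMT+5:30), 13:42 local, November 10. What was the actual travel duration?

14 hours 27 minutes

Departure in UTC: 02:45 − 9:00 = 17:45 on Nov 9.
Arrival in UTC: 13:42 − 5:30 = 08:12 on Nov 10.
Elapsed = 08:12 − 17:45 (+1 day) = 14 hours 27 minutes.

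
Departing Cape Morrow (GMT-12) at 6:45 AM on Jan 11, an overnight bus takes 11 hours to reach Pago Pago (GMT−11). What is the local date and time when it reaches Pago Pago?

6:45 PM on January 11

Convert departure to UTC: 6:45 AM + 12:00 = 6:45 PM UTC on Jan 11.
Add 11 hours travel time → 5:45 AM UTC (Jan 12).
Pago Pago is UTC−11:00, so local arrival = 5:45 AM − 11:00 = 6:45 PM on Jan 11.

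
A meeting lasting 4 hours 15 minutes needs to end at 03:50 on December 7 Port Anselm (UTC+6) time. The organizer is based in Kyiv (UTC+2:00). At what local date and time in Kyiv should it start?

Target end time in UTC: 03:50 − 6:00 = 21:50 on Dec 6.
Subtract 4 hours 15 minutes → start 17:35 UTC on Dec 6.
Kyiv is UTC+2:00: 17:35 + 2:00 = 19:35 on Dec 6.

19:35 on Dec 6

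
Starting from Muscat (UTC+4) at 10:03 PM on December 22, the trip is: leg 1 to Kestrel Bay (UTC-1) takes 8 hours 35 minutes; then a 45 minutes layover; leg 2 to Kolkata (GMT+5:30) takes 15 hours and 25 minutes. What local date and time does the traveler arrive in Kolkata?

12:18 AM on December 24

Convert departure to UTC: 10:03 PM − 4:00 = 6:03 PM UTC on Dec 22.
Add 8 hours and 35 minutes leg 1 → 2:38 AM UTC (Dec 23).
Add 45 minutes layover in Kestrel Bay → 3:23 AM UTC.
Add 15 hours 25 minutes leg 2 → 6:48 PM UTC.
Kolkata is UTC+5:30, so local arrival = 6:48 PM + 5:30 = 12:18 AM on Dec 24.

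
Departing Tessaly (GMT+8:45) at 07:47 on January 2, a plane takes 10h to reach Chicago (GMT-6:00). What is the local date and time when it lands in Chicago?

03:02 on Jan 2

Convert departure to UTC: 07:47 − 8:45 = 23:02 UTC on Jan 1.
Add 10 hours travel time → 09:02 UTC (Jan 2).
Chicago is UTC−6:00, so local arrival = 09:02 − 6:00 = 03:02 on Jan 2.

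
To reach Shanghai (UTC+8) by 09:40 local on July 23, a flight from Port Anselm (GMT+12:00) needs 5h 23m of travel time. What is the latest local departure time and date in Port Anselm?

Target arrival in UTC: 09:40 − 8:00 = 01:40 on Jul 23.
Subtract 5 hours 23 minutes → departure 20:17 UTC on Jul 22.
Port Anselm is UTC+12:00: 20:17 + 12:00 = 08:17 on Jul 23.

08:17 on July 23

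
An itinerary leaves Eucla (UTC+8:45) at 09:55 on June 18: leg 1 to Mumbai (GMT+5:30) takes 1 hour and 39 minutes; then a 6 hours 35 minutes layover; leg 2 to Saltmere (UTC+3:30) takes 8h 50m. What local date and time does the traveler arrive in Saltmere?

21:44 on June 18

Convert departure to UTC: 09:55 − 8:45 = 01:10 UTC on Jun 18.
Add 1 hour and 39 minutes leg 1 → 02:49 UTC.
Add 6 hours 35 minutes layover in Mumbai → 09:24 UTC.
Add 8 hours 50 minutes leg 2 → 18:14 UTC.
Saltmere is UTC+3:30, so local arrival = 18:14 + 3:30 = 21:44 on Jun 18.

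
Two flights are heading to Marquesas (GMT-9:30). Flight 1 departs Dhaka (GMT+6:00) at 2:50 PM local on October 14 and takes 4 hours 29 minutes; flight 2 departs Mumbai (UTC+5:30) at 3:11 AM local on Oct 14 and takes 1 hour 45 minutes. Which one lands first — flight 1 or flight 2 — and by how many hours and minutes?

the second, by 13 hours 53 minutes

Flight 1 in UTC: 2:50 PM − 6:00 = 8:50 AM on Oct 14.
+4 hours 29 minutes → arrive 1:19 PM UTC on Oct 14.
Flight 2 in UTC: 3:11 AM − 5:30 = 9:41 PM on Oct 13.
+1 hour and 45 minutes → arrive 11:26 PM UTC on Oct 13.
Flight 2 lands earlier by 13 hours 53 minutes.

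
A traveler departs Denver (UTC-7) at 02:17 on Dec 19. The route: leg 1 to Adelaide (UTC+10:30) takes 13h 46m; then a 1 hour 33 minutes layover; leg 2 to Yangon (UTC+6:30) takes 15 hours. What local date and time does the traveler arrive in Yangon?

Convert departure to UTC: 02:17 + 7:00 = 09:17 UTC on Dec 19.
Add 13 hours and 46 minutes leg 1 → 23:03 UTC.
Add 1 hour and 33 minutes layover in Adelaide → 00:36 UTC (Dec 20).
Add 15 hours leg 2 → 15:36 UTC.
Yangon is UTC+6:30, so local arrival = 15:36 + 6:30 = 22:06 on Dec 20.

22:06 on December 20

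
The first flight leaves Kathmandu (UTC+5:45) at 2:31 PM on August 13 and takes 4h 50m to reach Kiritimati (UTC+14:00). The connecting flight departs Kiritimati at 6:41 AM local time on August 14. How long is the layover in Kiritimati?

Convert departure to UTC: 2:31 PM − 5:45 = 8:46 AM UTC on Aug 13.
Add 4 hours 50 minutes flight time → 1:36 PM UTC.
Kiritimati is UTC+14:00, so local arrival = 1:36 PM + 14:00 = 3:36 AM on Aug 14.
Layover = 6:41 AM − 3:36 AM = 3 hours 5 minutes.

3 hours 5 minutes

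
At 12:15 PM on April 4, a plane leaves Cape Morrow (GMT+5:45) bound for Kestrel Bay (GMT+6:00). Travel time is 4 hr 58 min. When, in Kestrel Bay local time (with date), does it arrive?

5:28 PM on Apr 4

Convert departure to UTC: 12:15 PM − 5:45 = 6:30 AM UTC on Apr 4.
Add 4 hours 58 minutes travel time → 11:28 AM UTC.
Kestrel Bay is UTC+6:00, so local arrival = 11:28 AM + 6:00 = 5:28 PM on Apr 4.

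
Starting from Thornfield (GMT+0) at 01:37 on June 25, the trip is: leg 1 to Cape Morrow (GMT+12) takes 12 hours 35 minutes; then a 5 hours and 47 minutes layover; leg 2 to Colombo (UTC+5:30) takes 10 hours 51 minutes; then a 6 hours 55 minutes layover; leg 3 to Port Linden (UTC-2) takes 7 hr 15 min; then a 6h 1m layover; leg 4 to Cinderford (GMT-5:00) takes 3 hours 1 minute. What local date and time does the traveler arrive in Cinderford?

01:02 on June 27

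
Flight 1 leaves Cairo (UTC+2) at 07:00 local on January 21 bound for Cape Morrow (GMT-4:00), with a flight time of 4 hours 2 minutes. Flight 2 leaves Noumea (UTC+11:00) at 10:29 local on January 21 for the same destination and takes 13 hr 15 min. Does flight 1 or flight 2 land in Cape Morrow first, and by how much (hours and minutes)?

the first, by 3 hours 42 minutes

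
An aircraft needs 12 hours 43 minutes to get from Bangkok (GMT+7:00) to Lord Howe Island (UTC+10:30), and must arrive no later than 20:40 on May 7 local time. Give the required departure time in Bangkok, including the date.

04:27 on May 7

Target arrival in UTC: 20:40 − 10:30 = 10:10 on May 7.
Subtract 12 hours 43 minutes → departure 21:27 UTC on May 6.
Bangkok is UTC+7:00: 21:27 + 7:00 = 04:27 on May 7.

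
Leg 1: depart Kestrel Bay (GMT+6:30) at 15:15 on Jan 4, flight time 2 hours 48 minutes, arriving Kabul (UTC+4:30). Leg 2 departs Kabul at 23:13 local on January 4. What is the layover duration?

7 hours 10 minutes

Convert departure to UTC: 15:15 − 6:30 = 08:45 UTC on Jan 4.
Add 2 hours 48 minutes flight time → 11:33 UTC.
Kabul is UTC+4:30, so local arrival = 11:33 + 4:30 = 16:03 on Jan 4.
Layover = 23:13 − 16:03 = 7 hours 10 minutes.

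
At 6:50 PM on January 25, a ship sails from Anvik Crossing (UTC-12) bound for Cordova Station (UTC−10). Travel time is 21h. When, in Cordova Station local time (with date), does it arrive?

Cordova Station is 2:00 ahead of Anvik Crossing.
After 21 hours it is 3:50 PM (Jan 26) in Anvik Crossing.
Shift by the zone difference: 3:50 PM + 2:00 = 5:50 PM on Jan 26 in Cordova Station.

5:50 PM on January 26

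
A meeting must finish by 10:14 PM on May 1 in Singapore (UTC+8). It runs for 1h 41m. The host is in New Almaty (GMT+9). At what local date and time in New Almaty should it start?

9:33 PM on May 1

Target end time in UTC: 10:14 PM − 8:00 = 2:14 PM on May 1.
Subtract 1 hour and 41 minutes → start 12:33 PM UTC on May 1.
New Almaty is UTC+9:00: 12:33 PM + 9:00 = 9:33 PM on May 1.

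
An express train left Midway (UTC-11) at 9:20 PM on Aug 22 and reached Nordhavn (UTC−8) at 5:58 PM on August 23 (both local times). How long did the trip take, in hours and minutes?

17 hours 38 minutes

Nordhavn is 3:00 ahead of Midway.
Clock-face elapsed time (ignoring zones) is 20 hours 38 minutes.
Actual elapsed = 20 hours 38 minutes − 3:00 = 17 hours 38 minutes.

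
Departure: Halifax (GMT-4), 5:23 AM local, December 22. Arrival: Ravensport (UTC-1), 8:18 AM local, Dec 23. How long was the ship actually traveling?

23 hours 55 minutes

Ravensport is 3:00 ahead of Halifax.
Clock-face elapsed time (ignoring zones) is 26 hours 55 minutes.
Actual elapsed = 26 hours 55 minutes − 3:00 = 23 hours 55 minutes.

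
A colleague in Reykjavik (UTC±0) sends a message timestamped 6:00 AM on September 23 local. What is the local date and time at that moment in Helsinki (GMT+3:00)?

Reykjavik is UTC+0 so that is 6:00 AM UTC.
Helsinki is UTC+3:00: 6:00 AM + 3:00 = 9:00 AM on Sep 23.

9:00 AM on September 23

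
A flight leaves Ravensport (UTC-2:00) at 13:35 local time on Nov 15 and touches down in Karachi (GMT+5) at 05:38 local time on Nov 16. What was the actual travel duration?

Departure in UTC: 13:35 + 2:00 = 15:35 on Nov 15.
Arrival in UTC: 05:38 − 5:00 = 00:38 on Nov 16.
Elapsed = 00:38 − 15:35 (+1 day) = 9 hours 3 minutes.

9 hours 3 minutes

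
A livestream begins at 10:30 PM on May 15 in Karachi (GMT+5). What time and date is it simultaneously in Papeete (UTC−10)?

7:30 AM on May 15

Papeete is 15:00 behind Karachi.
Shift by the zone difference: 10:30 PM − 15:00 = 7:30 AM on May 15 in Papeete.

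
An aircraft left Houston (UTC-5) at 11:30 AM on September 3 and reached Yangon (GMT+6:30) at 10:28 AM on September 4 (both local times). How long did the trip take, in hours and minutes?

11 hours 28 minutes

Departure in UTC: 11:30 AM + 5:00 = 4:30 PM on Sep 3.
Arrival in UTC: 10:28 AM − 6:30 = 3:58 AM on Sep 4.
Elapsed = 3:58 AM − 4:30 PM (+1 day) = 11 hours 28 minutes.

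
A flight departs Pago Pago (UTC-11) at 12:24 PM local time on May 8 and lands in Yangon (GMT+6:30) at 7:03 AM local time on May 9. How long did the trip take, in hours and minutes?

Departure in UTC: 12:24 PM + 11:00 = 11:24 PM on May 8.
Arrival in UTC: 7:03 AM − 6:30 = 12:33 AM on May 9.
Elapsed = 12:33 AM − 11:24 PM (+1 day) = 1 hour 9 minutes.

1 hour 9 minutes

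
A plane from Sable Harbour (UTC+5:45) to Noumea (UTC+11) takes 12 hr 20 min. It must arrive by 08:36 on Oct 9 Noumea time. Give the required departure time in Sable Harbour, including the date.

15:01 on October 8

Target arrival in UTC: 08:36 − 11:00 = 21:36 on Oct 8.
Subtract 12 hours and 20 minutes → departure 09:16 UTC on Oct 8.
Sable Harbour is UTC+5:45: 09:16 + 5:45 = 15:01 on Oct 8.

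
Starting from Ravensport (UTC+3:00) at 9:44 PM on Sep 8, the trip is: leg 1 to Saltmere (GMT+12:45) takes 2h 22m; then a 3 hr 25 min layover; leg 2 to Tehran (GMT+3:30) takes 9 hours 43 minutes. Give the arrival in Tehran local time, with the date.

Convert departure to UTC: 9:44 PM − 3:00 = 6:44 PM UTC on Sep 8.
Add 2 hours 22 minutes leg 1 → 9:06 PM UTC.
Add 3 hours and 25 minutes layover in Saltmere → 12:31 AM UTC (Sep 9).
Add 9 hours 43 minutes leg 2 → 10:14 AM UTC.
Tehran is UTC+3:30, so local arrival = 10:14 AM + 3:30 = 1:44 PM on Sep 9.

1:44 PM on September 9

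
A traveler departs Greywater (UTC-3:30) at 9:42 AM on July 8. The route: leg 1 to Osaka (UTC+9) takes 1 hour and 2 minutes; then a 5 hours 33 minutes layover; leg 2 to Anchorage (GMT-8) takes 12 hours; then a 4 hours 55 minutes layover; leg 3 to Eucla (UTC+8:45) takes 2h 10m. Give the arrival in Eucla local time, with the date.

11:37 PM on July 9

Convert departure to UTC: 9:42 AM + 3:30 = 1:12 PM UTC on Jul 8.
Add 1 hour 2 minutes leg 1 → 2:14 PM UTC.
Add 5 hours 33 minutes layover in Osaka → 7:47 PM UTC.
Add 12 hours leg 2 → 7:47 AM UTC (Jul 9).
Add 4 hours 55 minutes layover in Anchorage → 12:42 PM UTC.
Add 2 hours and 10 minutes leg 3 → 2:52 PM UTC.
Eucla is UTC+8:45, so local arrival = 2:52 PM + 8:45 = 11:37 PM on Jul 9.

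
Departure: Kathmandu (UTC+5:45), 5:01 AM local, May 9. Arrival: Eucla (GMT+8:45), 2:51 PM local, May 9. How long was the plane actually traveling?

Departure in UTC: 5:01 AM − 5:45 = 11:16 PM on May 8.
Arrival in UTC: 2:51 PM − 8:45 = 6:06 AM on May 9.
Elapsed = 6:06 AM − 11:16 PM (+1 day) = 6 hours 50 minutes.

6 hours 50 minutes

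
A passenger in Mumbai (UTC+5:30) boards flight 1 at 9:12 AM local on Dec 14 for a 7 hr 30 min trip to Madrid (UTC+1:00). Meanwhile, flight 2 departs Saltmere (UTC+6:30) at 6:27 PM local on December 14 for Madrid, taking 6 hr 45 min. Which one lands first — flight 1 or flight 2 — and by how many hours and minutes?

the first, by 7 hours 30 minutes

Flight 1 in UTC: 9:12 AM − 5:30 = 3:42 AM on Dec 14.
+7 hours and 30 minutes → arrive 11:12 AM UTC on Dec 14.
Flight 2 in UTC: 6:27 PM − 6:30 = 11:57 AM on Dec 14.
+6 hours 45 minutes → arrive 6:42 PM UTC on Dec 14.
Flight 1 lands earlier by 7 hours 30 minutes.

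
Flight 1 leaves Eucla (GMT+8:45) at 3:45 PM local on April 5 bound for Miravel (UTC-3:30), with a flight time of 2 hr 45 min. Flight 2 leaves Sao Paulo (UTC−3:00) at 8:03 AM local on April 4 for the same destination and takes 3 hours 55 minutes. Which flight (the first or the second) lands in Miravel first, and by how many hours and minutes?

the second, by 18 hours 47 minutes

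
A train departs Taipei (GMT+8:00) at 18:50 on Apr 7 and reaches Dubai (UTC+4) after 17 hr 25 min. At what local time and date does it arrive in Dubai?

08:15 on April 8

Convert departure to UTC: 18:50 − 8:00 = 10:50 UTC on Apr 7.
Add 17 hours 25 minutes travel time → 04:15 UTC (Apr 8).
Dubai is UTC+4:00, so local arrival = 04:15 + 4:00 = 08:15 on Apr 8.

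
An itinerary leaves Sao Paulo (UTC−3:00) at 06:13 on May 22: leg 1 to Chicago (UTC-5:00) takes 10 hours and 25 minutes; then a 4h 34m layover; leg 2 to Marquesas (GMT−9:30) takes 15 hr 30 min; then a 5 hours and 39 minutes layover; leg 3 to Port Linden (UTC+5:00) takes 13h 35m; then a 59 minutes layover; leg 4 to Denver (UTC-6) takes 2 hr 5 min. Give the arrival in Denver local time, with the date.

08:00 on May 24

Convert departure to UTC: 06:13 + 3:00 = 09:13 UTC on May 22.
Add 10 hours and 25 minutes leg 1 → 19:38 UTC.
Add 4 hours 34 minutes layover in Chicago → 00:12 UTC (May 23).
Add 15 hours and 30 minutes leg 2 → 15:42 UTC.
Add 5 hours and 39 minutes layover in Marquesas → 21:21 UTC.
Add 13 hours 35 minutes leg 3 → 10:56 UTC (May 24).
Add 59 minutes layover in Port Linden → 11:55 UTC.
Add 2 hours 5 minutes leg 4 → 14:00 UTC.
Denver is UTC−6:00, so local arrival = 14:00 − 6:00 = 08:00 on May 24.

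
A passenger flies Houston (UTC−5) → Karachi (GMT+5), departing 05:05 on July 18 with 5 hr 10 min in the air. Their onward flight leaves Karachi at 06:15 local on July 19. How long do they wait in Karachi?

Convert departure to UTC: 05:05 + 5:00 = 10:05 UTC on Jul 18.
Add 5 hours and 10 minutes flight time → 15:15 UTC.
Karachi is UTC+5:00, so local arrival = 15:15 + 5:00 = 20:15 on Jul 18.
Layover = 06:15 − 20:15 (+1 day) = 10 hours.

10 hours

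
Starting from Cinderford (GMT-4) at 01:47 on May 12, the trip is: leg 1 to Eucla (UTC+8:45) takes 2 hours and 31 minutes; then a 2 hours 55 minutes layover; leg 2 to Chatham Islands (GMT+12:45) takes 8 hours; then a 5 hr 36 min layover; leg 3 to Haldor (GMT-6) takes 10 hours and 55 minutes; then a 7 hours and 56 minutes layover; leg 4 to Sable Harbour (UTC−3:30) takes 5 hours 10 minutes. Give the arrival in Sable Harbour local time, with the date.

21:20 on May 13

Convert departure to UTC: 01:47 + 4:00 = 05:47 UTC on May 12.
Add 2 hours and 31 minutes leg 1 → 08:18 UTC.
Add 2 hours 55 minutes layover in Eucla → 11:13 UTC.
Add 8 hours leg 2 → 19:13 UTC.
Add 5 hours 36 minutes layover in Chatham Islands → 00:49 UTC (May 13).
Add 10 hours and 55 minutes leg 3 → 11:44 UTC.
Add 7 hours 56 minutes layover in Haldor → 19:40 UTC.
Add 5 hours and 10 minutes leg 4 → 00:50 UTC (May 14).
Sable Harbour is UTC−3:30, so local arrival = 00:50 − 3:30 = 21:20 on May 13.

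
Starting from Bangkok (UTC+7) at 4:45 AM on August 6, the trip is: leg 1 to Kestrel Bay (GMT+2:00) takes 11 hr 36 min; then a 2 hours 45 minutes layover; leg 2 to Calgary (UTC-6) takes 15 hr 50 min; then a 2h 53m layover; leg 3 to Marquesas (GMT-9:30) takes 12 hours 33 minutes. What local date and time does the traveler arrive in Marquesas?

9:52 AM on August 7

Convert departure to UTC: 4:45 AM − 7:00 = 9:45 PM UTC on Aug 5.
Add 11 hours 36 minutes leg 1 → 9:21 AM UTC (Aug 6).
Add 2 hours and 45 minutes layover in Kestrel Bay → 12:06 PM UTC.
Add 15 hours and 50 minutes leg 2 → 3:56 AM UTC (Aug 7).
Add 2 hours and 53 minutes layover in Calgary → 6:49 AM UTC.
Add 12 hours and 33 minutes leg 3 → 7:22 PM UTC.
Marquesas is UTC−9:30, so local arrival = 7:22 PM − 9:30 = 9:52 AM on Aug 7.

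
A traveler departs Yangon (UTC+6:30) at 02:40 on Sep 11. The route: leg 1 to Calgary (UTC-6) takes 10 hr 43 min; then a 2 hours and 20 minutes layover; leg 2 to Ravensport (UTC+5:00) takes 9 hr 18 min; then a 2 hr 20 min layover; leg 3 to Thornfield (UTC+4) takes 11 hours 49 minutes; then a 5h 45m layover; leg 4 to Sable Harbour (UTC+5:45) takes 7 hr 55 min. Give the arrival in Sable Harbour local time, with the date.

04:05 on September 13

Convert departure to UTC: 02:40 − 6:30 = 20:10 UTC on Sep 10.
Add 10 hours and 43 minutes leg 1 → 06:53 UTC (Sep 11).
Add 2 hours and 20 minutes layover in Calgary → 09:13 UTC.
Add 9 hours 18 minutes leg 2 → 18:31 UTC.
Add 2 hours and 20 minutes layover in Ravensport → 20:51 UTC.
Add 11 hours and 49 minutes leg 3 → 08:40 UTC (Sep 12).
Add 5 hours 45 minutes layover in Thornfield → 14:25 UTC.
Add 7 hours 55 minutes leg 4 → 22:20 UTC.
Sable Harbour is UTC+5:45, so local arrival = 22:20 + 5:45 = 04:05 on Sep 13.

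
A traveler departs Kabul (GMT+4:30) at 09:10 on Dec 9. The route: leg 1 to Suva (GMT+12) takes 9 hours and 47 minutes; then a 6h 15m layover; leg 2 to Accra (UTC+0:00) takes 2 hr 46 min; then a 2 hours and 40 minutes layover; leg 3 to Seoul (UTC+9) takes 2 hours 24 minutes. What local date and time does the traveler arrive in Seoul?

13:32 on December 10

Convert departure to UTC: 09:10 − 4:30 = 04:40 UTC on Dec 9.
Add 9 hours 47 minutes leg 1 → 14:27 UTC.
Add 6 hours and 15 minutes layover in Suva → 20:42 UTC.
Add 2 hours 46 minutes leg 2 → 23:28 UTC.
Add 2 hours 40 minutes layover in Accra → 02:08 UTC (Dec 10).
Add 2 hours and 24 minutes leg 3 → 04:32 UTC.
Seoul is UTC+9:00, so local arrival = 04:32 + 9:00 = 13:32 on Dec 10.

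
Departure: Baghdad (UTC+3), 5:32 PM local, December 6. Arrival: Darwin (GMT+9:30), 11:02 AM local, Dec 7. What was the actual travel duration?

11 hours

Darwin is 6:30 ahead of Baghdad.
Clock-face elapsed time (ignoring zones) is 17 hours 30 minutes.
Actual elapsed = 17 hours 30 minutes − 6:30 = 11 hours.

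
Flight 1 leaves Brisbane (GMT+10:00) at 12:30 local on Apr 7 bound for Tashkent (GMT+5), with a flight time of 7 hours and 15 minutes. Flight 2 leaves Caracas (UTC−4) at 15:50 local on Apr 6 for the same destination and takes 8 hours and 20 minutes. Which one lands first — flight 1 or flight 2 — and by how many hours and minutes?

Flight 1 in UTC: 12:30 − 10:00 = 02:30 on Apr 7.
+7 hours and 15 minutes → arrive 09:45 UTC on Apr 7.
Flight 2 in UTC: 15:50 + 4:00 = 19:50 on Apr 6.
+8 hours 20 minutes → arrive 04:10 UTC on Apr 7.
Flight 2 lands earlier by 5 hours 35 minutes.

the second, by 5 hours 35 minutes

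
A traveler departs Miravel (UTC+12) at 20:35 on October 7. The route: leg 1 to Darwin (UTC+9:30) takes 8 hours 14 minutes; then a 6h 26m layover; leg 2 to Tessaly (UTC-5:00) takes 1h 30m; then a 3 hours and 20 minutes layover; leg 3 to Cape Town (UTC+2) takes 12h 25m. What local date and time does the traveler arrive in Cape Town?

Convert departure to UTC: 20:35 − 12:00 = 08:35 UTC on Oct 7.
Add 8 hours and 14 minutes leg 1 → 16:49 UTC.
Add 6 hours 26 minutes layover in Darwin → 23:15 UTC.
Add 1 hour and 30 minutes leg 2 → 00:45 UTC (Oct 8).
Add 3 hours 20 minutes layover in Tessaly → 04:05 UTC.
Add 12 hours and 25 minutes leg 3 → 16:30 UTC.
Cape Town is UTC+2:00, so local arrival = 16:30 + 2:00 = 18:30 on Oct 8.

18:30 on Oct 8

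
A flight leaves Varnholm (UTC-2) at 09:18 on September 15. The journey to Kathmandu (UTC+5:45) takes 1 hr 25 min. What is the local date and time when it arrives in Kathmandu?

Convert departure to UTC: 09:18 + 2:00 = 11:18 UTC on Sep 15.
Add 1 hour 25 minutes travel time → 12:43 UTC.
Kathmandu is UTC+5:45, so local arrival = 12:43 + 5:45 = 18:28 on Sep 15.

18:28 on September 15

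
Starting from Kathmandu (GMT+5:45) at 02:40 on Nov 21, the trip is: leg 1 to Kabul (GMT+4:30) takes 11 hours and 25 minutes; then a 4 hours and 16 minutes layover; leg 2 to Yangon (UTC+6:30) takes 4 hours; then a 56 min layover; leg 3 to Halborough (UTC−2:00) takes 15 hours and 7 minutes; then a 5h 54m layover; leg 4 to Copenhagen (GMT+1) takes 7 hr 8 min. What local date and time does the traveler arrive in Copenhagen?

22:41 on Nov 22

Convert departure to UTC: 02:40 − 5:45 = 20:55 UTC on Nov 20.
Add 11 hours 25 minutes leg 1 → 08:20 UTC (Nov 21).
Add 4 hours 16 minutes layover in Kabul → 12:36 UTC.
Add 4 hours leg 2 → 16:36 UTC.
Add 56 minutes layover in Yangon → 17:32 UTC.
Add 15 hours 7 minutes leg 3 → 08:39 UTC (Nov 22).
Add 5 hours and 54 minutes layover in Halborough → 14:33 UTC.
Add 7 hours and 8 minutes leg 4 → 21:41 UTC.
Copenhagen is UTC+1:00, so local arrival = 21:41 + 1:00 = 22:41 on Nov 22.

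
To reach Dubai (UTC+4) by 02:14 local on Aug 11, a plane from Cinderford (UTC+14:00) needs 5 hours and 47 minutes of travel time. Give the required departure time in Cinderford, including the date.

06:27 on Aug 11

Target arrival in UTC: 02:14 − 4:00 = 22:14 on Aug 10.
Subtract 5 hours and 47 minutes → departure 16:27 UTC on Aug 10.
Cinderford is UTC+14:00: 16:27 + 14:00 = 06:27 on Aug 11.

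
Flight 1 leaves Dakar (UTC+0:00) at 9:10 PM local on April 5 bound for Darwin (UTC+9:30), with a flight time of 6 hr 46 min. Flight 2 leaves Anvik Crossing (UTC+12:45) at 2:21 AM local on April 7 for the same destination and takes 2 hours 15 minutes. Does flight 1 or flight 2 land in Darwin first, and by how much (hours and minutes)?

Flight 1 departs at 9:10 PM UTC (Apr 5).
+6 hours and 46 minutes → arrive 3:56 AM UTC on Apr 6.
Flight 2 in UTC: 2:21 AM − 12:45 = 1:36 PM on Apr 6.
+2 hours 15 minutes → arrive 3:51 PM UTC on Apr 6.
Flight 1 lands earlier by 11 hours 55 minutes.

the first, by 11 hours 55 minutes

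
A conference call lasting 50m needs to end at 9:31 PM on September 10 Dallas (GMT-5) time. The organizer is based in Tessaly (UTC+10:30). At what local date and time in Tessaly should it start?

Target end time in UTC: 9:31 PM + 5:00 = 2:31 AM on Sep 11.
Subtract 50 minutes → start 1:41 AM UTC on Sep 11.
Tessaly is UTC+10:30: 1:41 AM + 10:30 = 12:11 PM on Sep 11.

12:11 PM on Sep 11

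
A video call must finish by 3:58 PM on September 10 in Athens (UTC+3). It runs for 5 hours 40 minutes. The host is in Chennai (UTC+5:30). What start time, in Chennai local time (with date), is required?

12:48 PM on Sep 10

Target end time in UTC: 3:58 PM − 3:00 = 12:58 PM on Sep 10.
Subtract 5 hours 40 minutes → start 7:18 AM UTC on Sep 10.
Chennai is UTC+5:30: 7:18 AM + 5:30 = 12:48 PM on Sep 10.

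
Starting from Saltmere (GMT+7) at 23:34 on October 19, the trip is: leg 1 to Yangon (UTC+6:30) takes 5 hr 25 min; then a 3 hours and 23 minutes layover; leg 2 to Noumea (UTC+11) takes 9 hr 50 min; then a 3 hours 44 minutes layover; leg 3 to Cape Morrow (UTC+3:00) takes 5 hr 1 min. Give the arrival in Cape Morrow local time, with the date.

Convert departure to UTC: 23:34 − 7:00 = 16:34 UTC on Oct 19.
Add 5 hours and 25 minutes leg 1 → 21:59 UTC.
Add 3 hours and 23 minutes layover in Yangon → 01:22 UTC (Oct 20).
Add 9 hours 50 minutes leg 2 → 11:12 UTC.
Add 3 hours and 44 minutes layover in Noumea → 14:56 UTC.
Add 5 hours 1 minute leg 3 → 19:57 UTC.
Cape Morrow is UTC+3:00, so local arrival = 19:57 + 3:00 = 22:57 on Oct 20.

22:57 on Oct 20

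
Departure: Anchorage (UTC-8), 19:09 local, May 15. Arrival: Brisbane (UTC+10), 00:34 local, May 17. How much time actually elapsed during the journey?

Departure in UTC: 19:09 + 8:00 = 03:09 on May 16.
Arrival in UTC: 00:34 − 10:00 = 14:34 on May 16.
Elapsed = 14:34 − 03:09 = 11 hours 25 minutes.

11 hours 25 minutes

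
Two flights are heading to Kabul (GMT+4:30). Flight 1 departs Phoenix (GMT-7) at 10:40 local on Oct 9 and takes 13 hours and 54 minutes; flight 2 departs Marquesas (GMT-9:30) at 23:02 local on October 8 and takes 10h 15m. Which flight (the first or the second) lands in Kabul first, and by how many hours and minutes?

Flight 1 in UTC: 10:40 + 7:00 = 17:40 on Oct 9.
+13 hours and 54 minutes → arrive 07:34 UTC on Oct 10.
Flight 2 in UTC: 23:02 + 9:30 = 08:32 on Oct 9.
+10 hours and 15 minutes → arrive 18:47 UTC on Oct 9.
Flight 2 lands earlier by 12 hours 47 minutes.

the second, by 12 hours 47 minutes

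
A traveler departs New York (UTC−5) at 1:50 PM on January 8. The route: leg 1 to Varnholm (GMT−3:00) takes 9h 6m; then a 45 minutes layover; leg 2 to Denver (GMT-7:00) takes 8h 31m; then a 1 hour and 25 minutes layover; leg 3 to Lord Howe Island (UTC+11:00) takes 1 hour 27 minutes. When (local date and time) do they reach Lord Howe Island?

3:04 AM on Jan 10

Convert departure to UTC: 1:50 PM + 5:00 = 6:50 PM UTC on Jan 8.
Add 9 hours and 6 minutes leg 1 → 3:56 AM UTC (Jan 9).
Add 45 minutes layover in Varnholm → 4:41 AM UTC.
Add 8 hours 31 minutes leg 2 → 1:12 PM UTC.
Add 1 hour and 25 minutes layover in Denver → 2:37 PM UTC.
Add 1 hour and 27 minutes leg 3 → 4:04 PM UTC.
Lord Howe Island is UTC+11:00, so local arrival = 4:04 PM + 11:00 = 3:04 AM on Jan 10.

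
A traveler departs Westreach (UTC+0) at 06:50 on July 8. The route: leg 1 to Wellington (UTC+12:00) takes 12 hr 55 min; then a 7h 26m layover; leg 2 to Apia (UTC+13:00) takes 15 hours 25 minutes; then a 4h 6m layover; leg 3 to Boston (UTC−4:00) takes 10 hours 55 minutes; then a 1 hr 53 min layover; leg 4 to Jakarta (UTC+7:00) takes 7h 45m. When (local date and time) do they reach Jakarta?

02:15 on July 11

Westreach is at UTC+0, so departure is already 06:50 UTC on Jul 8.
Add 12 hours 55 minutes leg 1 → 19:45 UTC.
Add 7 hours 26 minutes layover in Wellington → 03:11 UTC (Jul 9).
Add 15 hours 25 minutes leg 2 → 18:36 UTC.
Add 4 hours and 6 minutes layover in Apia → 22:42 UTC.
Add 10 hours and 55 minutes leg 3 → 09:37 UTC (Jul 10).
Add 1 hour 53 minutes layover in Boston → 11:30 UTC.
Add 7 hours and 45 minutes leg 4 → 19:15 UTC.
Jakarta is UTC+7:00, so local arrival = 19:15 + 7:00 = 02:15 on Jul 11.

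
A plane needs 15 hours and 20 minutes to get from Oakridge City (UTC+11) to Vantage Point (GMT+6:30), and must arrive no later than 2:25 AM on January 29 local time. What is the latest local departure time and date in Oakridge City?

3:35 PM on January 28

Target arrival in UTC: 2:25 AM − 6:30 = 7:55 PM on Jan 28.
Subtract 15 hours and 20 minutes → departure 4:35 AM UTC on Jan 28.
Oakridge City is UTC+11:00: 4:35 AM + 11:00 = 3:35 PM on Jan 28.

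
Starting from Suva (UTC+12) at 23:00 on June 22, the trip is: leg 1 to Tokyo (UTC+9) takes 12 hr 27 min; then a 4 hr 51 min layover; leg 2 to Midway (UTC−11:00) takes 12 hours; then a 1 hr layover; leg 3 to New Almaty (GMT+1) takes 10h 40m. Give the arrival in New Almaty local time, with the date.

04:58 on Jun 24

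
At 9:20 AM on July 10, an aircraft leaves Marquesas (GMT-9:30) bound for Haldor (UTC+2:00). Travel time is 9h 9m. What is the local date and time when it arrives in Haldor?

5:59 AM on Jul 11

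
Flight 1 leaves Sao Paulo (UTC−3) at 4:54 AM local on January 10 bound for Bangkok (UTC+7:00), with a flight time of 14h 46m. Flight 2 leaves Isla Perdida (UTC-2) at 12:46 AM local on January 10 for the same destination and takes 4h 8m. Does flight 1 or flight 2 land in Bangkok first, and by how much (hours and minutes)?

Flight 1 in UTC: 4:54 AM + 3:00 = 7:54 AM on Jan 10.
+14 hours 46 minutes → arrive 10:40 PM UTC on Jan 10.
Flight 2 in UTC: 12:46 AM + 2:00 = 2:46 AM on Jan 10.
+4 hours 8 minutes → arrive 6:54 AM UTC on Jan 10.
Flight 2 lands earlier by 15 hours 46 minutes.

the second, by 15 hours 46 minutes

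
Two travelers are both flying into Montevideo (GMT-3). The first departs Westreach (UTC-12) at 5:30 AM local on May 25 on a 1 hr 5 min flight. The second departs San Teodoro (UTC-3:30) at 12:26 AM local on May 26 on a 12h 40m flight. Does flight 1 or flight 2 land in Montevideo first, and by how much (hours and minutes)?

the first, by 22 hours 1 minute

Flight 1 in UTC: 5:30 AM + 12:00 = 5:30 PM on May 25.
+1 hour and 5 minutes → arrive 6:35 PM UTC on May 25.
Flight 2 in UTC: 12:26 AM + 3:30 = 3:56 AM on May 26.
+12 hours and 40 minutes → arrive 4:36 PM UTC on May 26.
Flight 1 lands earlier by 22 hours 1 minute.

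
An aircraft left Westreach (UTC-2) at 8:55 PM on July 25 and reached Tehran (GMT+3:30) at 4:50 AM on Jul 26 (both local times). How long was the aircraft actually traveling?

2 hours 25 minutes

Tehran is 5:30 ahead of Westreach.
Clock-face elapsed time (ignoring zones) is 7 hours 55 minutes.
Actual elapsed = 7 hours 55 minutes − 5:30 = 2 hours 25 minutes.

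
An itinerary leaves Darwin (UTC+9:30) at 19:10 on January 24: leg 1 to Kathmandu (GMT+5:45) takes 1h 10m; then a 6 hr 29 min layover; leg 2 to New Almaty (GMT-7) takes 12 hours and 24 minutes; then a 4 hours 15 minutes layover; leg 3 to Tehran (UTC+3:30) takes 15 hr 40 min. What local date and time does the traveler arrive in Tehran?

05:08 on January 26

Convert departure to UTC: 19:10 − 9:30 = 09:40 UTC on Jan 24.
Add 1 hour 10 minutes leg 1 → 10:50 UTC.
Add 6 hours and 29 minutes layover in Kathmandu → 17:19 UTC.
Add 12 hours 24 minutes leg 2 → 05:43 UTC (Jan 25).
Add 4 hours and 15 minutes layover in New Almaty → 09:58 UTC.
Add 15 hours and 40 minutes leg 3 → 01:38 UTC (Jan 26).
Tehran is UTC+3:30, so local arrival = 01:38 + 3:30 = 05:08 on Jan 26.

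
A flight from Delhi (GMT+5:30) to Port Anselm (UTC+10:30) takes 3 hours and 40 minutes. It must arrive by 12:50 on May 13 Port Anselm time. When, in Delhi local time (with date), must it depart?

04:10 on May 13

Target arrival in UTC: 12:50 − 10:30 = 02:20 on May 13.
Subtract 3 hours and 40 minutes → departure 22:40 UTC on May 12.
Delhi is UTC+5:30: 22:40 + 5:30 = 04:10 on May 13.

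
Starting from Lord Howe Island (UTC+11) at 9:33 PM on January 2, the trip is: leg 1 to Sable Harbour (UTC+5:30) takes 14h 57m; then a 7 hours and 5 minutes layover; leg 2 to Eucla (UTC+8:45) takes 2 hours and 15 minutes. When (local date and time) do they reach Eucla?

7:35 PM on January 3

Convert departure to UTC: 9:33 PM − 11:00 = 10:33 AM UTC on Jan 2.
Add 14 hours 57 minutes leg 1 → 1:30 AM UTC (Jan 3).
Add 7 hours 5 minutes layover in Sable Harbour → 8:35 AM UTC.
Add 2 hours 15 minutes leg 2 → 10:50 AM UTC.
Eucla is UTC+8:45, so local arrival = 10:50 AM + 8:45 = 7:35 PM on Jan 3.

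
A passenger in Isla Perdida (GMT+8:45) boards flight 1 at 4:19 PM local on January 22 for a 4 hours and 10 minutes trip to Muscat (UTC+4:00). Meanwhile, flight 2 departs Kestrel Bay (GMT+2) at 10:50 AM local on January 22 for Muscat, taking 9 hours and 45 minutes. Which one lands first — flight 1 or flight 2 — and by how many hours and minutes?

the first, by 6 hours 51 minutes

Flight 1 in UTC: 4:19 PM − 8:45 = 7:34 AM on Jan 22.
+4 hours 10 minutes → arrive 11:44 AM UTC on Jan 22.
Flight 2 in UTC: 10:50 AM − 2:00 = 8:50 AM on Jan 22.
+9 hours and 45 minutes → arrive 6:35 PM UTC on Jan 22.
Flight 1 lands earlier by 6 hours 51 minutes.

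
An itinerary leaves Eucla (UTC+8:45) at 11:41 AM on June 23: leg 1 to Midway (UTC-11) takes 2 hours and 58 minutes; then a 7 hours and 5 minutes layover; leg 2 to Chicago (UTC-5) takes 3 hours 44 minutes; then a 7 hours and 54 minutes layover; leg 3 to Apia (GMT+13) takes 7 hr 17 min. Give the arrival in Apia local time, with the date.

8:54 PM on June 24

Convert departure to UTC: 11:41 AM − 8:45 = 2:56 AM UTC on Jun 23.
Add 2 hours 58 minutes leg 1 → 5:54 AM UTC.
Add 7 hours and 5 minutes layover in Midway → 12:59 PM UTC.
Add 3 hours and 44 minutes leg 2 → 4:43 PM UTC.
Add 7 hours and 54 minutes layover in Chicago → 12:37 AM UTC (Jun 24).
Add 7 hours and 17 minutes leg 3 → 7:54 AM UTC.
Apia is UTC+13:00, so local arrival = 7:54 AM + 13:00 = 8:54 PM on Jun 24.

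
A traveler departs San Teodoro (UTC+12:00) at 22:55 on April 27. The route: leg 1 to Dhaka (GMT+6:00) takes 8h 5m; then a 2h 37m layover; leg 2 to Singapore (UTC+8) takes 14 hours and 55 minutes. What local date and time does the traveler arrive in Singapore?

Convert departure to UTC: 22:55 − 12:00 = 10:55 UTC on Apr 27.
Add 8 hours 5 minutes leg 1 → 19:00 UTC.
Add 2 hours 37 minutes layover in Dhaka → 21:37 UTC.
Add 14 hours 55 minutes leg 2 → 12:32 UTC (Apr 28).
Singapore is UTC+8:00, so local arrival = 12:32 + 8:00 = 20:32 on Apr 28.

20:32 on April 28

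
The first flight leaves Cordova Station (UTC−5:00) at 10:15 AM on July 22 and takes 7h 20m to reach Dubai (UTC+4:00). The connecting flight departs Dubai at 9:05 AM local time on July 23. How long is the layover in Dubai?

Convert departure to UTC: 10:15 AM + 5:00 = 3:15 PM UTC on Jul 22.
Add 7 hours 20 minutes flight time → 10:35 PM UTC.
Dubai is UTC+4:00, so local arrival = 10:35 PM + 4:00 = 2:35 AM on Jul 23.
Layover = 9:05 AM − 2:35 AM = 6 hours 30 minutes.

6 hours 30 minutes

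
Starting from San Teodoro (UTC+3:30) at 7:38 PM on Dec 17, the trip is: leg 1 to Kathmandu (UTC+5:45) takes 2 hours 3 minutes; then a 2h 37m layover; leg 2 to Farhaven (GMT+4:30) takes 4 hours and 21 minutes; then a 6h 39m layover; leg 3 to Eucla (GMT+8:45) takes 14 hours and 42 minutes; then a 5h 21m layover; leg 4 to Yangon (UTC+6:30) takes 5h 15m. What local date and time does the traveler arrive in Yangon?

3:36 PM on Dec 19

Convert departure to UTC: 7:38 PM − 3:30 = 4:08 PM UTC on Dec 17.
Add 2 hours and 3 minutes leg 1 → 6:11 PM UTC.
Add 2 hours and 37 minutes layover in Kathmandu → 8:48 PM UTC.
Add 4 hours and 21 minutes leg 2 → 1:09 AM UTC (Dec 18).
Add 6 hours and 39 minutes layover in Farhaven → 7:48 AM UTC.
Add 14 hours 42 minutes leg 3 → 10:30 PM UTC.
Add 5 hours 21 minutes layover in Eucla → 3:51 AM UTC (Dec 19).
Add 5 hours and 15 minutes leg 4 → 9:06 AM UTC.
Yangon is UTC+6:30, so local arrival = 9:06 AM + 6:30 = 3:36 PM on Dec 19.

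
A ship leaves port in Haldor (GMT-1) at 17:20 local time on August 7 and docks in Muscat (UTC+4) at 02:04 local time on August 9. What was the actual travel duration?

27 hours 44 minutes

Departure in UTC: 17:20 + 1:00 = 18:20 on Aug 7.
Arrival in UTC: 02:04 − 4:00 = 22:04 on Aug 8.
Elapsed = 22:04 − 18:20 (+1 day) = 27 hours 44 minutes.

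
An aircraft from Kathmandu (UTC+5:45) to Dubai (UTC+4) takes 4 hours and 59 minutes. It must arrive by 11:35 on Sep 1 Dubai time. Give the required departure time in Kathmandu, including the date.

08:21 on September 1

Target arrival in UTC: 11:35 − 4:00 = 07:35 on Sep 1.
Subtract 4 hours 59 minutes → departure 02:36 UTC on Sep 1.
Kathmandu is UTC+5:45: 02:36 + 5:45 = 08:21 on Sep 1.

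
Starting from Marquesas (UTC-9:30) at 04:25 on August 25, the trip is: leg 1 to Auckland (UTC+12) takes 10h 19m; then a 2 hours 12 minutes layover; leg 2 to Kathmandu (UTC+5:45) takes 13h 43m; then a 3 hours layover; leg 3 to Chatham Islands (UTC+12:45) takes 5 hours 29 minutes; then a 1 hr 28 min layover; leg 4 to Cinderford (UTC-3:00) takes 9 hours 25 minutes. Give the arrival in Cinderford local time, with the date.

08:31 on August 27

Convert departure to UTC: 04:25 + 9:30 = 13:55 UTC on Aug 25.
Add 10 hours 19 minutes leg 1 → 00:14 UTC (Aug 26).
Add 2 hours 12 minutes layover in Auckland → 02:26 UTC.
Add 13 hours 43 minutes leg 2 → 16:09 UTC.
Add 3 hours layover in Kathmandu → 19:09 UTC.
Add 5 hours 29 minutes leg 3 → 00:38 UTC (Aug 27).
Add 1 hour 28 minutes layover in Chatham Islands → 02:06 UTC.
Add 9 hours 25 minutes leg 4 → 11:31 UTC.
Cinderford is UTC−3:00, so local arrival = 11:31 − 3:00 = 08:31 on Aug 27.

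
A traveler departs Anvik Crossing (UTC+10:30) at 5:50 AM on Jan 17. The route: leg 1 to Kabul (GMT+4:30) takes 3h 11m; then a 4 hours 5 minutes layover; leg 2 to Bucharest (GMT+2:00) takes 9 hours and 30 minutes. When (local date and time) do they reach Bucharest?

2:06 PM on January 17

Convert departure to UTC: 5:50 AM − 10:30 = 7:20 PM UTC on Jan 16.
Add 3 hours 11 minutes leg 1 → 10:31 PM UTC.
Add 4 hours and 5 minutes layover in Kabul → 2:36 AM UTC (Jan 17).
Add 9 hours and 30 minutes leg 2 → 12:06 PM UTC.
Bucharest is UTC+2:00, so local arrival = 12:06 PM + 2:00 = 2:06 PM on Jan 17.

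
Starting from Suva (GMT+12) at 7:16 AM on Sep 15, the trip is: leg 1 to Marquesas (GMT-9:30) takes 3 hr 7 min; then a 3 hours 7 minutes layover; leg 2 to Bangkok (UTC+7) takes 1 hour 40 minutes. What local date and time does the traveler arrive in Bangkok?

Convert departure to UTC: 7:16 AM − 12:00 = 7:16 PM UTC on Sep 14.
Add 3 hours 7 minutes leg 1 → 10:23 PM UTC.
Add 3 hours 7 minutes layover in Marquesas → 1:30 AM UTC (Sep 15).
Add 1 hour 40 minutes leg 2 → 3:10 AM UTC.
Bangkok is UTC+7:00, so local arrival = 3:10 AM + 7:00 = 10:10 AM on Sep 15.

10:10 AM on Sep 15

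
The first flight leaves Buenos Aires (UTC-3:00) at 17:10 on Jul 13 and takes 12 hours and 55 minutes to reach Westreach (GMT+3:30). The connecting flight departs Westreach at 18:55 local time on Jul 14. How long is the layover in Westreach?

6 hours 20 minutes

Convert departure to UTC: 17:10 + 3:00 = 20:10 UTC on Jul 13.
Add 12 hours 55 minutes flight time → 09:05 UTC (Jul 14).
Westreach is UTC+3:30, so local arrival = 09:05 + 3:30 = 12:35 on Jul 14.
Layover = 18:55 − 12:35 = 6 hours 20 minutes.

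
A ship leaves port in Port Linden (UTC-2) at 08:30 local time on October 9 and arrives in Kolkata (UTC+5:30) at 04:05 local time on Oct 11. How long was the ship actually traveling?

36 hours 5 minutes

Kolkata is 7:30 ahead of Port Linden.
Clock-face elapsed time (ignoring zones) is 43 hours 35 minutes.
Actual elapsed = 43 hours 35 minutes − 7:30 = 36 hours 5 minutes.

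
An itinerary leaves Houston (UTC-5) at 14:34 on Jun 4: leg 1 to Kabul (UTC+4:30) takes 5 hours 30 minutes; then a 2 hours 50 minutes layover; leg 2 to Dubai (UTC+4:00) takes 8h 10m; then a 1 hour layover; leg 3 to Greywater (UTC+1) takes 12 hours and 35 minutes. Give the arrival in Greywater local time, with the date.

Convert departure to UTC: 14:34 + 5:00 = 19:34 UTC on Jun 4.
Add 5 hours and 30 minutes leg 1 → 01:04 UTC (Jun 5).
Add 2 hours 50 minutes layover in Kabul → 03:54 UTC.
Add 8 hours and 10 minutes leg 2 → 12:04 UTC.
Add 1 hour layover in Dubai → 13:04 UTC.
Add 12 hours 35 minutes leg 3 → 01:39 UTC (Jun 6).
Greywater is UTC+1:00, so local arrival = 01:39 + 1:00 = 02:39 on Jun 6.

02:39 on Jun 6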